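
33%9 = 6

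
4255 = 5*851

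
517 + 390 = 907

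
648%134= 112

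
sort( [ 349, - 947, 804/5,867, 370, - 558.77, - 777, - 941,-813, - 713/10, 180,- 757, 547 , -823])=[-947,  -  941,  -  823, - 813,-777, - 757, - 558.77, - 713/10, 804/5,180,349,370, 547, 867]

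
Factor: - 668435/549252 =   -  2^( - 2)*3^( - 2)*5^1 * 11^( - 1 )*19^( - 1)*43^1 * 73^( - 1)*3109^1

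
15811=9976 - - 5835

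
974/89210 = 487/44605= 0.01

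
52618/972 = 26309/486  =  54.13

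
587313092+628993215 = 1216306307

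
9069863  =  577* 15719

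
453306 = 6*75551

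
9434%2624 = 1562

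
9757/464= 21 + 13/464 = 21.03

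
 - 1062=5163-6225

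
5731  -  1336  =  4395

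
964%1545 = 964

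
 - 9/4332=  - 3/1444 = - 0.00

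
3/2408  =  3/2408  =  0.00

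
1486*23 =34178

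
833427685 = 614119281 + 219308404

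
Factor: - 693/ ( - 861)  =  33/41 = 3^1*11^1*41^( - 1) 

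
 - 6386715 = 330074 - 6716789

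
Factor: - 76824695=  - 5^1*19^1 * 808681^1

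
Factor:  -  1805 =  - 5^1*19^2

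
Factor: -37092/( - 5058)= 2^1*3^(-1 )*11^1 = 22/3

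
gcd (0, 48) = 48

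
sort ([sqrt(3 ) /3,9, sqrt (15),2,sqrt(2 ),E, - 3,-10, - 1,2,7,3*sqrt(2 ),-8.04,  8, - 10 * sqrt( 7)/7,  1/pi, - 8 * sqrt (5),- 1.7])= [-8*sqrt (5),-10, - 8.04, - 10*sqrt(7 ) /7, - 3, - 1.7, - 1,1/pi, sqrt(3)/3 , sqrt( 2 ),2,2,E,sqrt(15), 3 * sqrt( 2 ),7,8,  9 ] 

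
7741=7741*1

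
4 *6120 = 24480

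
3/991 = 3/991 =0.00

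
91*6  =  546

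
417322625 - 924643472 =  - 507320847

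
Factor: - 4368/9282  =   - 8/17 = - 2^3*17^ (-1) 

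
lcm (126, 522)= 3654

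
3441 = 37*93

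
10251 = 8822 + 1429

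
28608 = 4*7152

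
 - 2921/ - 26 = 112+9/26  =  112.35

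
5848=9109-3261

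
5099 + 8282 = 13381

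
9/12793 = 9/12793 = 0.00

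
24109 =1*24109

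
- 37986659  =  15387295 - 53373954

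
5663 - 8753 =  -3090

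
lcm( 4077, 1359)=4077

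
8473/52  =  162 + 49/52 = 162.94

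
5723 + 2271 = 7994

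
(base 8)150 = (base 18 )5E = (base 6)252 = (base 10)104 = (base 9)125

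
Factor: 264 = 2^3*3^1 *11^1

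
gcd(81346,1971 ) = 1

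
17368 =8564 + 8804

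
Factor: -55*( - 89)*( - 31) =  - 151745 = -  5^1*11^1*31^1  *89^1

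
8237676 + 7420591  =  15658267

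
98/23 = 4 + 6/23 = 4.26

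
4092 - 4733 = -641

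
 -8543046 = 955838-9498884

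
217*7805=1693685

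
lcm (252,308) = 2772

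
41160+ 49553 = 90713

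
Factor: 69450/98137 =2^1  *  3^1*5^2*13^( - 1)*463^1*7549^( - 1 )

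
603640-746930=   -  143290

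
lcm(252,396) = 2772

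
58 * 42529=2466682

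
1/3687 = 1/3687 =0.00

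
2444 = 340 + 2104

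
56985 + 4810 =61795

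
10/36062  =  5/18031=0.00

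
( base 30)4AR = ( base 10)3927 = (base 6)30103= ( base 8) 7527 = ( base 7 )14310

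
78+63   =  141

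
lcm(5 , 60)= 60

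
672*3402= 2286144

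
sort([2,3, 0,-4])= [-4,0,2,3]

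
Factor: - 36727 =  - 19^1*1933^1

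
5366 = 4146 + 1220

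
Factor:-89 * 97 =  - 8633 = - 89^1 * 97^1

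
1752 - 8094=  - 6342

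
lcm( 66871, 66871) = 66871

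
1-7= -6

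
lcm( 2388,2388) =2388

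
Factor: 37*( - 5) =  - 5^1*37^1 = - 185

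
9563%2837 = 1052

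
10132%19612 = 10132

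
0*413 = 0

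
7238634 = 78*92803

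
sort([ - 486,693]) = [ - 486,  693]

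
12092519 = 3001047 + 9091472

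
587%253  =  81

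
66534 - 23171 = 43363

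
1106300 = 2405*460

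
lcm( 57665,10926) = 1037970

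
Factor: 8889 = 3^1*2963^1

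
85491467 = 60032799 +25458668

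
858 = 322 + 536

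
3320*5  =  16600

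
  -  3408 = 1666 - 5074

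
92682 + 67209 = 159891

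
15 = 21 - 6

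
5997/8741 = 5997/8741 = 0.69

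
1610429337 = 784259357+826169980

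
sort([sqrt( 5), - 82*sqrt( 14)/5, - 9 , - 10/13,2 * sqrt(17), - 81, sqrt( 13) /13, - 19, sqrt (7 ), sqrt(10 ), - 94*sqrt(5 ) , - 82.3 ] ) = [ - 94*sqrt ( 5), - 82.3, - 81 , - 82 * sqrt(14)/5, - 19, - 9,-10/13 , sqrt( 13)/13, sqrt ( 5),sqrt( 7 ), sqrt( 10),2*sqrt( 17 ) ]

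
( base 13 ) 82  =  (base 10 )106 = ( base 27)3P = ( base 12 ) 8a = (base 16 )6A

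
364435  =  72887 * 5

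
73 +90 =163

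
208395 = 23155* 9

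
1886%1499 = 387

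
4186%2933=1253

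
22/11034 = 11/5517=0.00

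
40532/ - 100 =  - 406 + 17/25 = - 405.32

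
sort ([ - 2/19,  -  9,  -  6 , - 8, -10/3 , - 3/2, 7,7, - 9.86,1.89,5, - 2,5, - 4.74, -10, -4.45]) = [-10,-9.86, -9, - 8,-6,-4.74, - 4.45,  -  10/3, - 2,-3/2,-2/19,1.89,  5 , 5 , 7 , 7 ]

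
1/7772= 1/7772 = 0.00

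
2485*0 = 0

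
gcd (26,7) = 1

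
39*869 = 33891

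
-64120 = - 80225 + 16105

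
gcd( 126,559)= 1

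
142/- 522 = -1 + 190/261 = -0.27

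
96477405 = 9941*9705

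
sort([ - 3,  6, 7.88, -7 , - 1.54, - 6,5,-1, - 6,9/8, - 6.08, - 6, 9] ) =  [ - 7,-6.08, - 6,-6, - 6, - 3, - 1.54, - 1,9/8 , 5, 6, 7.88,9 ]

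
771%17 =6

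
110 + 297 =407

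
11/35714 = 11/35714 = 0.00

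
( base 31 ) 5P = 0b10110100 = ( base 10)180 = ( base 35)55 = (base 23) 7J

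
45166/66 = 684+1/3 = 684.33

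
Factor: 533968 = 2^4*23^1*1451^1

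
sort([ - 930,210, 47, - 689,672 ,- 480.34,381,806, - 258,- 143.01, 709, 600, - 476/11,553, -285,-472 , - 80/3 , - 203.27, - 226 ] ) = [  -  930,-689 , - 480.34, - 472, - 285, - 258,-226 ,  -  203.27, - 143.01, - 476/11 , - 80/3, 47, 210,381,553,600, 672, 709,806 ] 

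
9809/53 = 9809/53= 185.08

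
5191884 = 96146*54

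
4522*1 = 4522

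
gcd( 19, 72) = 1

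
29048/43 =29048/43 = 675.53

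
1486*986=1465196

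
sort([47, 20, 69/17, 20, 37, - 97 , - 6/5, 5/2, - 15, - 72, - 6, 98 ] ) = [ - 97, - 72, - 15, - 6,  -  6/5,5/2, 69/17 , 20,  20, 37, 47 , 98]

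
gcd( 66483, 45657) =801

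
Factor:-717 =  -3^1*239^1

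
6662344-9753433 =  - 3091089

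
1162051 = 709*1639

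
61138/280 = 4367/20 =218.35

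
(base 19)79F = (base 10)2713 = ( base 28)3cp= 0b101010011001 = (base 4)222121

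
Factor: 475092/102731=2^2*3^3*17^( - 1 )*53^1 * 83^1*6043^(-1) 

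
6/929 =6/929= 0.01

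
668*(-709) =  - 473612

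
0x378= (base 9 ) 1186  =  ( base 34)q4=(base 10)888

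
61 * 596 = 36356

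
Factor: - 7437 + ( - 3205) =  - 2^1*17^1*313^1  =  - 10642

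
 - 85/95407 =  - 1 + 95322/95407 = -0.00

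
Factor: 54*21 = 2^1*3^4*7^1 = 1134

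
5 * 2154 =10770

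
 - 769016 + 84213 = - 684803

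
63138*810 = 51141780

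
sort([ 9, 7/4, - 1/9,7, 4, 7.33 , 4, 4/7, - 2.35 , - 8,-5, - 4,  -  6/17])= [ - 8, - 5,- 4, - 2.35,-6/17,- 1/9,4/7,7/4,  4, 4, 7,7.33,9]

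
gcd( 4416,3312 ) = 1104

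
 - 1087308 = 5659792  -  6747100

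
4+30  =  34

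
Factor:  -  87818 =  - 2^1 * 19^1*2311^1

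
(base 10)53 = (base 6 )125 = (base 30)1N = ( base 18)2H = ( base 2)110101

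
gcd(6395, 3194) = 1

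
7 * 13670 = 95690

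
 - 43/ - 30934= 43/30934=0.00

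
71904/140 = 2568/5 = 513.60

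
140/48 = 35/12=2.92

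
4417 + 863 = 5280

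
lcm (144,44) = 1584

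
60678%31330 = 29348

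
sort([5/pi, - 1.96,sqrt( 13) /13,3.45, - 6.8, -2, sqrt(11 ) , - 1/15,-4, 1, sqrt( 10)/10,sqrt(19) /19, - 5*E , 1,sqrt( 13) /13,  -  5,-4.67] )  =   [ - 5*E,-6.8,  -  5, - 4.67,-4, - 2 , - 1.96,-1/15, sqrt(19)/19,sqrt(13) /13, sqrt( 13)/13, sqrt( 10)/10, 1,  1, 5/pi,sqrt( 11 ) , 3.45 ]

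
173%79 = 15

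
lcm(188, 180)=8460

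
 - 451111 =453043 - 904154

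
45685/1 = 45685= 45685.00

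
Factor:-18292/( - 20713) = 68/77 = 2^2*7^(-1)*11^(-1)*17^1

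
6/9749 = 6/9749= 0.00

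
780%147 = 45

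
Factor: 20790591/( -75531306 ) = - 2^(-1)*17^(-2)*43^(-1 )*47^1*1013^( - 1)*147451^1 = - 6930197/25177102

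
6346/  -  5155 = -6346/5155 =-1.23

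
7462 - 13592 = -6130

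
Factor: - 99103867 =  - 19^1*151^1*34543^1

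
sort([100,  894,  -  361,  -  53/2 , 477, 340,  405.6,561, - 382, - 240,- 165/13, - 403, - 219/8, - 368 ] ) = [ - 403, - 382, - 368, - 361,  -  240 , - 219/8, - 53/2, - 165/13, 100,340,  405.6,477,561, 894]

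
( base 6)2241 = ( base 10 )529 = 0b1000010001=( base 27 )JG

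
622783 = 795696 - 172913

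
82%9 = 1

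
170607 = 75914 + 94693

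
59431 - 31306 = 28125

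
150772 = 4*37693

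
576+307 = 883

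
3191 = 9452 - 6261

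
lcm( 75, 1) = 75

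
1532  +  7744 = 9276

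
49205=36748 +12457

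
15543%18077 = 15543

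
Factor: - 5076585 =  - 3^2*5^1*37^1 * 3049^1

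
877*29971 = 26284567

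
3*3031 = 9093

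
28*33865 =948220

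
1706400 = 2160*790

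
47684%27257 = 20427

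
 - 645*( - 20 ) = 12900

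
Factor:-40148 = -2^2*10037^1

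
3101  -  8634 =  - 5533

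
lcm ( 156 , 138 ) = 3588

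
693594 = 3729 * 186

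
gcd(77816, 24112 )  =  1096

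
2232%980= 272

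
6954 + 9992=16946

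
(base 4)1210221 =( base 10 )6441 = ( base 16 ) 1929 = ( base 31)6lo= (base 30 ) 74l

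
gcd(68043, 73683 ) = 3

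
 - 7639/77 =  - 100 + 61/77  =  - 99.21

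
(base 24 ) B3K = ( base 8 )14434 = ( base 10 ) 6428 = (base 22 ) d64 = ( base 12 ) 3878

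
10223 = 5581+4642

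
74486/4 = 37243/2 = 18621.50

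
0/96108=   0 = 0.00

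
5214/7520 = 2607/3760 = 0.69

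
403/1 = 403=403.00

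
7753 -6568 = 1185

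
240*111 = 26640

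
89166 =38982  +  50184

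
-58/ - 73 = 58/73 = 0.79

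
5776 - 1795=3981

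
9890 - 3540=6350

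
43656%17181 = 9294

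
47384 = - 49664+97048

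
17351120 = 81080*214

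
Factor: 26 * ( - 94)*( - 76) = 2^4*13^1 * 19^1*47^1 = 185744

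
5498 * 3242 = 17824516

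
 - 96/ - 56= 1 + 5/7= 1.71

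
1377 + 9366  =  10743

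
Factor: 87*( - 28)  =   - 2^2*3^1*7^1 *29^1 = -2436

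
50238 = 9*5582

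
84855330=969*87570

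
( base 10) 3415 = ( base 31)3H5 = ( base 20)8AF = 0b110101010111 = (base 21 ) 7fd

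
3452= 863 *4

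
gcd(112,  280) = 56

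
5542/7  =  791 + 5/7  =  791.71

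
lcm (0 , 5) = 0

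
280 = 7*40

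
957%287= 96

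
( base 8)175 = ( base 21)5k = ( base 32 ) 3T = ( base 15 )85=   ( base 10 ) 125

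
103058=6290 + 96768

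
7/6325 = 7/6325 = 0.00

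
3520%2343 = 1177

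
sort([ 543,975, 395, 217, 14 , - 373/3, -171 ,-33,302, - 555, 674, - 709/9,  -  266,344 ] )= [ - 555, - 266, - 171, - 373/3,- 709/9,-33, 14, 217,  302,344, 395,543, 674, 975]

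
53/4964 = 53/4964 = 0.01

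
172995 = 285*607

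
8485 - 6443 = 2042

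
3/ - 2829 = - 1 + 942/943= - 0.00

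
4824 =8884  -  4060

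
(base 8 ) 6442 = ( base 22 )6KI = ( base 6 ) 23322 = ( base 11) 2587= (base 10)3362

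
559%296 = 263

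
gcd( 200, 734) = 2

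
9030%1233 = 399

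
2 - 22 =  - 20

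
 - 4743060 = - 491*9660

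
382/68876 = 191/34438= 0.01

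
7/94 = 7/94 = 0.07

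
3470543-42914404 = -39443861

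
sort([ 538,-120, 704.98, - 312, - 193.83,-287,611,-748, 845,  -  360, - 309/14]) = [  -  748, - 360, - 312 ,-287, - 193.83, - 120,  -  309/14, 538, 611, 704.98, 845 ] 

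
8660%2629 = 773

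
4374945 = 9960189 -5585244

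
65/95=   13/19 = 0.68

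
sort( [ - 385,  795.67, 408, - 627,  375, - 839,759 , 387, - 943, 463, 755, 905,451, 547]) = [ - 943, -839,-627 , - 385,375,387, 408, 451, 463,547,755,759 , 795.67 , 905]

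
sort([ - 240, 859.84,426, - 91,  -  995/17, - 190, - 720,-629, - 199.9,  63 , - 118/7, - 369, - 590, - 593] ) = [ - 720, - 629,-593 , - 590, - 369, - 240, - 199.9,-190, - 91, - 995/17, - 118/7,63,426, 859.84] 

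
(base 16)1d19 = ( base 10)7449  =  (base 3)101012220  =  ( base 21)gif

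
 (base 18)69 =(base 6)313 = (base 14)85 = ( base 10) 117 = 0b1110101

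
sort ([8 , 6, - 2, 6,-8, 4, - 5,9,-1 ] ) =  [ - 8,-5,  -  2 , - 1,4, 6, 6,  8 , 9]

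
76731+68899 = 145630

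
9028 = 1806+7222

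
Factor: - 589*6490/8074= - 5^1*19^1*31^1*59^1*367^ ( - 1) = -173755/367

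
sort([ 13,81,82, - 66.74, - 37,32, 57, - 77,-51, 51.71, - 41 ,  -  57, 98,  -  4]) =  [ - 77, - 66.74, - 57, - 51, - 41, - 37,-4, 13 , 32,51.71,57, 81 , 82 , 98 ] 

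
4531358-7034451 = -2503093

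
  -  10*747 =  - 7470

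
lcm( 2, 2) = 2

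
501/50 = 501/50  =  10.02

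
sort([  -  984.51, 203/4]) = [  -  984.51,203/4]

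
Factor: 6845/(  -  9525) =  - 1369/1905 = -  3^ (  -  1 ) * 5^(-1)*37^2*127^( - 1 ) 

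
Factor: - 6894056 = -2^3*13^1*151^1 *439^1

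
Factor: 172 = 2^2*43^1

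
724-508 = 216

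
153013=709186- 556173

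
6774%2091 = 501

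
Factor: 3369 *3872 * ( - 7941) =  -  103588502688 = -  2^5*3^2*11^2 * 1123^1*2647^1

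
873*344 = 300312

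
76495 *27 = 2065365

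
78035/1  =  78035 = 78035.00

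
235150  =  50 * 4703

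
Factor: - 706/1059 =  - 2^1*3^(- 1) = - 2/3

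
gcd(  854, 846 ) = 2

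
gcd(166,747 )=83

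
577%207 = 163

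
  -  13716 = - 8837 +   -  4879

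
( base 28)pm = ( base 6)3202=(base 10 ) 722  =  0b1011010010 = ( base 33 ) lt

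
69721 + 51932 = 121653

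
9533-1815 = 7718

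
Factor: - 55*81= - 3^4*5^1*11^1 = - 4455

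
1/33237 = 1/33237=0.00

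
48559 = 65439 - 16880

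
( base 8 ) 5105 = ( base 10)2629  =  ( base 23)4m7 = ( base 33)2DM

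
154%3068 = 154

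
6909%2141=486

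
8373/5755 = 1+2618/5755 = 1.45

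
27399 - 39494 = -12095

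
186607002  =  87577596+99029406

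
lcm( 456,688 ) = 39216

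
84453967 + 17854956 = 102308923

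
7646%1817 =378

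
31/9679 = 31/9679 = 0.00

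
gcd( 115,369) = 1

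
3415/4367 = 3415/4367=0.78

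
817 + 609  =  1426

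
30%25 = 5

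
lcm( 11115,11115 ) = 11115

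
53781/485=110+431/485 = 110.89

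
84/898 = 42/449 = 0.09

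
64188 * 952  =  61106976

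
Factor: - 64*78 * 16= - 2^11*3^1*13^1 = - 79872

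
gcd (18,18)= 18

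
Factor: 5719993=97^1*109^1*541^1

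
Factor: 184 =2^3*23^1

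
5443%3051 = 2392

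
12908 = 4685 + 8223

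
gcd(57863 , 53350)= 1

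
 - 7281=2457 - 9738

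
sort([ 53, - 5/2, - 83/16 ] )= [ - 83/16, - 5/2,53] 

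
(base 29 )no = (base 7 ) 2005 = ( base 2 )1010110011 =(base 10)691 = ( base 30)n1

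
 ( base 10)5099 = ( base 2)1001111101011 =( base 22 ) abh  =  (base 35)45o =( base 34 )4DX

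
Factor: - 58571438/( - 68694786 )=3^( - 2)*3816377^ (-1 )*29285719^1 = 29285719/34347393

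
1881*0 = 0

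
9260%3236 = 2788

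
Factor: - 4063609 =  - 11^1*369419^1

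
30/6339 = 10/2113=0.00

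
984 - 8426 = - 7442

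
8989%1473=151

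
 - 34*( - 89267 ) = 3035078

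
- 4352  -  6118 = -10470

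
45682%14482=2236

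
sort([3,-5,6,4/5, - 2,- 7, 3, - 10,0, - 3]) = [  -  10,-7, - 5, - 3,-2,0,4/5,  3,  3, 6]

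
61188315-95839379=-34651064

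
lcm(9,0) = 0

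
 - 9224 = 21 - 9245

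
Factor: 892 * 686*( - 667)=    - 408145304= - 2^3*7^3*23^1*  29^1*223^1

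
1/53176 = 1/53176= 0.00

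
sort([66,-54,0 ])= [-54, 0, 66 ] 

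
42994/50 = 859 + 22/25=859.88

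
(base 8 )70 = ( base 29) 1r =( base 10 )56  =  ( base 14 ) 40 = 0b111000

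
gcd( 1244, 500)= 4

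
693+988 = 1681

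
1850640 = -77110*( - 24 ) 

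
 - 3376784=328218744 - 331595528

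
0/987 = 0 = 0.00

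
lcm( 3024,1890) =15120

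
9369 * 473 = 4431537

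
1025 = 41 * 25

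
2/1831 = 2/1831 =0.00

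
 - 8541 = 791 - 9332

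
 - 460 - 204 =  - 664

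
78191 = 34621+43570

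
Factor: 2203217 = 17^1*29^1*41^1*109^1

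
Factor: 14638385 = 5^1*47^1 * 167^1 * 373^1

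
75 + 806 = 881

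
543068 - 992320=  -  449252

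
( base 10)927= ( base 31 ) TS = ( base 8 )1637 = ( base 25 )1c2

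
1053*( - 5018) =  - 5283954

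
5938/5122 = 2969/2561 = 1.16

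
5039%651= 482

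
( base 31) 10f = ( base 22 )208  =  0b1111010000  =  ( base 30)12G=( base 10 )976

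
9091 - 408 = 8683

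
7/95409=7/95409= 0.00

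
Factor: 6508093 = 17^1*29^1*43^1*307^1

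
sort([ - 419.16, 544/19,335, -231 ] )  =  [ - 419.16, - 231,544/19, 335 ]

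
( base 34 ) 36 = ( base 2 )1101100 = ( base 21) 53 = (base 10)108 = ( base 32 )3c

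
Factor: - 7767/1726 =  - 2^( - 1 ) * 3^2 = -9/2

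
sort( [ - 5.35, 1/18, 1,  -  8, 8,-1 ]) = [ - 8 ,- 5.35, - 1,1/18,1, 8 ]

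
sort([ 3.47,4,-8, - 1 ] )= [  -  8, - 1,3.47,4]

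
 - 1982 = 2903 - 4885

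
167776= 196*856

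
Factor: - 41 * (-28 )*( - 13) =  - 14924 =- 2^2*7^1*13^1*41^1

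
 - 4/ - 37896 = 1/9474 = 0.00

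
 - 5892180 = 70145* ( - 84)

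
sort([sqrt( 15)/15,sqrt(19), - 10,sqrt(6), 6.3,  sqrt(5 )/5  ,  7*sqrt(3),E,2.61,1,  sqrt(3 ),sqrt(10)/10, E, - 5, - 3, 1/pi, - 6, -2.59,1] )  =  [ - 10, - 6,-5 ,  -  3, - 2.59,sqrt(15)/15,sqrt( 10)/10,  1/pi, sqrt( 5 )/5,1, 1,sqrt(3),sqrt ( 6),2.61,E,E,sqrt(19), 6.3,  7*sqrt ( 3 ) ] 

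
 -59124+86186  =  27062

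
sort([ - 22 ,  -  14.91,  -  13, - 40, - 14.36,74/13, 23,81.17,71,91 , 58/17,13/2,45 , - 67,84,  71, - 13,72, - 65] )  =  [ - 67, - 65, - 40, - 22, - 14.91, - 14.36, - 13, - 13,58/17,74/13,13/2 , 23,45,71 , 71,  72,81.17,  84,  91] 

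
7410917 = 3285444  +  4125473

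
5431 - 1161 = 4270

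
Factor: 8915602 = 2^1*4457801^1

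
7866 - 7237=629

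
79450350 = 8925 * 8902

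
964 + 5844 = 6808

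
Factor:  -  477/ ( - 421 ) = 3^2*53^1 * 421^ ( - 1)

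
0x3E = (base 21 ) 2K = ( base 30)22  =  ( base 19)35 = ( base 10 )62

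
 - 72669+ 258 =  - 72411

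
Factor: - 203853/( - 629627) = 3^1 * 13^1 * 97^( - 1)*5227^1*6491^(-1 ) 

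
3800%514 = 202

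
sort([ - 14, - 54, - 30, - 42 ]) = [-54 , - 42, - 30,-14 ]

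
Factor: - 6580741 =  - 61^1 * 107881^1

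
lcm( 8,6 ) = 24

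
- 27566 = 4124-31690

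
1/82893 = 1/82893 = 0.00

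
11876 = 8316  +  3560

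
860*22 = 18920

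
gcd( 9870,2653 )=7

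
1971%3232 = 1971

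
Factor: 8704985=5^1* 53^1*107^1*307^1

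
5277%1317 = 9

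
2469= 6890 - 4421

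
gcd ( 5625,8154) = 9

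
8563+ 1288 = 9851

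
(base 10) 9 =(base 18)9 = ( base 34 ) 9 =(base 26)9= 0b1001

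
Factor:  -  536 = -2^3*67^1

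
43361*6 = 260166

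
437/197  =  437/197 = 2.22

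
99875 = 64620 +35255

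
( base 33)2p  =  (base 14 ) 67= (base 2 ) 1011011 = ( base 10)91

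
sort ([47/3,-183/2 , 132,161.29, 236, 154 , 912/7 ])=[ - 183/2,47/3, 912/7,  132, 154 , 161.29, 236] 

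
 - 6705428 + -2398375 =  - 9103803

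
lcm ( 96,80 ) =480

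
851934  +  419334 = 1271268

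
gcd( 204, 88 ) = 4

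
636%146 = 52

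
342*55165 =18866430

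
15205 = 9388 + 5817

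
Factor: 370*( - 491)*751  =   - 2^1 *5^1 * 37^1 * 491^1 *751^1 = - 136434170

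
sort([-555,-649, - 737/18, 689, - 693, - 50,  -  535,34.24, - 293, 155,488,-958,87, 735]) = [  -  958, - 693, - 649, - 555, - 535, - 293, - 50, - 737/18, 34.24,87, 155, 488, 689,  735 ]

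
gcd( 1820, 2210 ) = 130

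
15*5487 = 82305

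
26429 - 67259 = - 40830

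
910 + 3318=4228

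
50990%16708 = 866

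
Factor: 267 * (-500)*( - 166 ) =2^3 * 3^1*5^3*83^1 * 89^1 = 22161000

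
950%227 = 42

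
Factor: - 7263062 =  - 2^1* 73^1*49747^1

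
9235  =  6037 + 3198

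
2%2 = 0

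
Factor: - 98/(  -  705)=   2^1*3^( - 1) * 5^( - 1) *7^2 * 47^ ( - 1 )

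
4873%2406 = 61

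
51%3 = 0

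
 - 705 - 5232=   -  5937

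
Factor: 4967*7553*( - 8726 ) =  - 2^1*7^1*13^1 *83^1*4363^1*  4967^1 = - 327362443226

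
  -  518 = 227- 745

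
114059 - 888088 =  - 774029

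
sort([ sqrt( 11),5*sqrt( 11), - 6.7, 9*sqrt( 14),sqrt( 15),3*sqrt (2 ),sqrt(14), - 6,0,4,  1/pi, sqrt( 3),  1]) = [ - 6.7,  -  6, 0,1/pi, 1, sqrt( 3 ),sqrt( 11),sqrt( 14 ),sqrt (15),4, 3*sqrt( 2),5*sqrt( 11),9*sqrt(14) ] 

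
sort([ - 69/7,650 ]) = [- 69/7,650]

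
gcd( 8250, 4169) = 11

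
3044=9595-6551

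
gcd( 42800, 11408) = 16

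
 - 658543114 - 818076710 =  - 1476619824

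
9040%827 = 770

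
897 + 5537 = 6434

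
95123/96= 990 + 83/96 = 990.86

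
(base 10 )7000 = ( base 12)4074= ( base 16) 1b58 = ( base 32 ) 6QO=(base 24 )c3g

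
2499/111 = 833/37  =  22.51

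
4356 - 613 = 3743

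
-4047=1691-5738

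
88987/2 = 88987/2 = 44493.50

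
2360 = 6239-3879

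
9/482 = 9/482 = 0.02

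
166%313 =166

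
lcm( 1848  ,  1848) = 1848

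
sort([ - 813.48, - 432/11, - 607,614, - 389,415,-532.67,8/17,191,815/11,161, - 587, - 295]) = [-813.48, - 607, - 587,-532.67, - 389, - 295, -432/11, 8/17,815/11,161,191, 415,  614 ] 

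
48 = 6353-6305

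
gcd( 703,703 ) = 703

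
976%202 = 168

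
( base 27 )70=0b10111101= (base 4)2331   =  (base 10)189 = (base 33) 5o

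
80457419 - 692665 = 79764754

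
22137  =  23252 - 1115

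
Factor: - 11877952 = - 2^6*185593^1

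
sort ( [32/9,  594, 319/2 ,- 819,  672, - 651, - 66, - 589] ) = [-819, - 651, - 589, - 66,32/9,  319/2, 594, 672] 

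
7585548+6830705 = 14416253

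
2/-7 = -1 + 5/7 = - 0.29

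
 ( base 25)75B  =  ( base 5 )121021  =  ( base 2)1000110011111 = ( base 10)4511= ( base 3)20012002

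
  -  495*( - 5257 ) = 2602215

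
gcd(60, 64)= 4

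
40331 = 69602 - 29271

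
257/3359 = 257/3359= 0.08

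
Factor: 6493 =43^1*151^1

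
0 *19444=0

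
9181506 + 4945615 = 14127121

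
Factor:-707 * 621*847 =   -  3^3*7^2*11^2 * 23^1 * 101^1 = - 371872809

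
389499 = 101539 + 287960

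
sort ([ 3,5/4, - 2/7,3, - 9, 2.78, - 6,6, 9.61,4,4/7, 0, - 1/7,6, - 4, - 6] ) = [ - 9,-6, - 6, - 4,- 2/7, - 1/7, 0, 4/7, 5/4, 2.78, 3, 3,4,6,6, 9.61]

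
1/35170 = 1/35170 = 0.00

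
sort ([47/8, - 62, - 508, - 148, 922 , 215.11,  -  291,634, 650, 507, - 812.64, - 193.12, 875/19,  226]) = [ - 812.64,  -  508, - 291, - 193.12,-148, - 62,47/8, 875/19, 215.11,226,507, 634,650,922 ]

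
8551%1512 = 991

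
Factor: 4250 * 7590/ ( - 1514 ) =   -  16128750/757 = - 2^1*3^1*5^4*11^1*17^1*23^1*757^( - 1)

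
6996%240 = 36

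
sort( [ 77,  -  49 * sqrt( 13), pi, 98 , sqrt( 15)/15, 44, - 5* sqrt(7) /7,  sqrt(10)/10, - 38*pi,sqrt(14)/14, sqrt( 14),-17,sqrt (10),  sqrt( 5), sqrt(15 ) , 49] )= [ - 49*sqrt( 13),- 38 * pi,- 17,  -  5*sqrt( 7 ) /7, sqrt( 15)/15,sqrt(14) /14, sqrt(10)/10, sqrt(5 ),pi,sqrt( 10 ),sqrt( 14),sqrt( 15), 44 , 49,  77,98]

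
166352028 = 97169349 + 69182679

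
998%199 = 3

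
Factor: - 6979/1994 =-2^(-1) * 7^1 = - 7/2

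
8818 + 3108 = 11926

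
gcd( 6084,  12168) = 6084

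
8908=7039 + 1869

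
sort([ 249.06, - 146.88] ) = [ - 146.88,249.06]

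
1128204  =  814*1386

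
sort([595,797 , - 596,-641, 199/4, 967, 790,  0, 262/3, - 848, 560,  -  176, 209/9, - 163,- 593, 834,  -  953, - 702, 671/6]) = [- 953,-848, - 702, - 641, - 596,-593, - 176, - 163, 0,  209/9, 199/4, 262/3, 671/6, 560, 595,  790, 797, 834,967]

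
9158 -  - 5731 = 14889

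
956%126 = 74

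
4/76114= 2/38057 = 0.00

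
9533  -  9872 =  - 339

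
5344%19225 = 5344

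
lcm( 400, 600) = 1200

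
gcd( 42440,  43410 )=10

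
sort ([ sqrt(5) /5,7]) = [sqrt( 5 ) /5 , 7 ]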